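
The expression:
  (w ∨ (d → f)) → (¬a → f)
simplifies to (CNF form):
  (a ∨ d ∨ f) ∧ (a ∨ f ∨ ¬w)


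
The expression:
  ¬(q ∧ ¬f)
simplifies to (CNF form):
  f ∨ ¬q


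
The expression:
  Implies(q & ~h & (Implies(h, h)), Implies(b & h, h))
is always true.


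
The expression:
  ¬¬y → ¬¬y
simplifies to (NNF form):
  True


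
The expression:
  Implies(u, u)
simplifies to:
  True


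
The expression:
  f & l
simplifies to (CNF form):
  f & l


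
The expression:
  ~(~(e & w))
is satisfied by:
  {e: True, w: True}


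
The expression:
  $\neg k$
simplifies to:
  $\neg k$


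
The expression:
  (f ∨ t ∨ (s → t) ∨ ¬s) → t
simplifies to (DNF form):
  t ∨ (s ∧ ¬f)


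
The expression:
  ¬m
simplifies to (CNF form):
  ¬m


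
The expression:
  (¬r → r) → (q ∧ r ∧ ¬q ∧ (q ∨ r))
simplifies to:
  ¬r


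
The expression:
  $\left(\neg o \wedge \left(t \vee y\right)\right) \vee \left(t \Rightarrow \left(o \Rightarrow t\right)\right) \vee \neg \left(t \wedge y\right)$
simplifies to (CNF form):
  $\text{True}$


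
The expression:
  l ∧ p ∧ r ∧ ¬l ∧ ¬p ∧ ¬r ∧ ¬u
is never true.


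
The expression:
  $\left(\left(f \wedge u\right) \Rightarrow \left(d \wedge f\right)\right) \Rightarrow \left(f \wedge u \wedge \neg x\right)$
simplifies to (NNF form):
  $f \wedge u \wedge \left(\neg d \vee \neg x\right)$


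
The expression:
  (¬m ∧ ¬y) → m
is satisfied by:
  {y: True, m: True}
  {y: True, m: False}
  {m: True, y: False}


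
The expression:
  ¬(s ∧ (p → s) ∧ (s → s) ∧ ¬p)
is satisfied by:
  {p: True, s: False}
  {s: False, p: False}
  {s: True, p: True}


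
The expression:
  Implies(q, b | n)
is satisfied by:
  {n: True, b: True, q: False}
  {n: True, q: False, b: False}
  {b: True, q: False, n: False}
  {b: False, q: False, n: False}
  {n: True, b: True, q: True}
  {n: True, q: True, b: False}
  {b: True, q: True, n: False}


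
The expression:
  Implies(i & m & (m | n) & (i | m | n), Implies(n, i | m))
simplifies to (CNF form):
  True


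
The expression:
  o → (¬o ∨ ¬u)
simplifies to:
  ¬o ∨ ¬u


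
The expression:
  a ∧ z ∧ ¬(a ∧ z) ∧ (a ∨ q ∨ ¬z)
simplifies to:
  False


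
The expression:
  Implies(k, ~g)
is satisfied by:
  {g: False, k: False}
  {k: True, g: False}
  {g: True, k: False}


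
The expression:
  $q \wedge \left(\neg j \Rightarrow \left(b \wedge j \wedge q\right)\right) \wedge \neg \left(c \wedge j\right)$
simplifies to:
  $j \wedge q \wedge \neg c$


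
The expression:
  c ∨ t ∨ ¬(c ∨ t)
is always true.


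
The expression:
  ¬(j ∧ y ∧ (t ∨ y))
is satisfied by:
  {y: False, j: False}
  {j: True, y: False}
  {y: True, j: False}


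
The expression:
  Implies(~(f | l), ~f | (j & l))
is always true.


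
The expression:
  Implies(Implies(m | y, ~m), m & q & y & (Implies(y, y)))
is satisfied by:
  {m: True}


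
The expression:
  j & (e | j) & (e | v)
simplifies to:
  j & (e | v)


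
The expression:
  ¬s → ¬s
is always true.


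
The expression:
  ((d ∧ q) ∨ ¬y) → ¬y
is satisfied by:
  {q: False, d: False, y: False}
  {y: True, q: False, d: False}
  {d: True, q: False, y: False}
  {y: True, d: True, q: False}
  {q: True, y: False, d: False}
  {y: True, q: True, d: False}
  {d: True, q: True, y: False}


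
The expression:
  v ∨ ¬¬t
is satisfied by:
  {t: True, v: True}
  {t: True, v: False}
  {v: True, t: False}


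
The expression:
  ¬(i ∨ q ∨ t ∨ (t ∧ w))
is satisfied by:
  {q: False, i: False, t: False}


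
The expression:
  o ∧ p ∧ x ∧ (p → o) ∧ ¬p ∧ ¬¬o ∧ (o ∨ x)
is never true.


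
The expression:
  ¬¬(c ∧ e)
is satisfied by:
  {c: True, e: True}


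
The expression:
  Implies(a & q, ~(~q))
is always true.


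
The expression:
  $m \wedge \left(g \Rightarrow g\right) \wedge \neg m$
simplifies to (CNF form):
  $\text{False}$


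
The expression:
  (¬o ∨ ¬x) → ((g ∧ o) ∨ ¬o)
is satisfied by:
  {x: True, g: True, o: False}
  {x: True, o: False, g: False}
  {g: True, o: False, x: False}
  {g: False, o: False, x: False}
  {x: True, g: True, o: True}
  {x: True, o: True, g: False}
  {g: True, o: True, x: False}


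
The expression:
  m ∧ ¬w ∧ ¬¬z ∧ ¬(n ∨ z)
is never true.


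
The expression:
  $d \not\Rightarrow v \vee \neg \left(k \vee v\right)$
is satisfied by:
  {d: True, v: False, k: False}
  {v: False, k: False, d: False}
  {d: True, k: True, v: False}


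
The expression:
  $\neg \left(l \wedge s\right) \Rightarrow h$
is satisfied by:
  {s: True, h: True, l: True}
  {s: True, h: True, l: False}
  {h: True, l: True, s: False}
  {h: True, l: False, s: False}
  {s: True, l: True, h: False}


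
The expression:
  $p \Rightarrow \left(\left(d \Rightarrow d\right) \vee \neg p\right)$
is always true.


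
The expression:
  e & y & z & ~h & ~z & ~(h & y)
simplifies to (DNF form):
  False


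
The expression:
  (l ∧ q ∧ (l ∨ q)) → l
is always true.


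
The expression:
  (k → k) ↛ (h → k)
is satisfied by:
  {h: True, k: False}


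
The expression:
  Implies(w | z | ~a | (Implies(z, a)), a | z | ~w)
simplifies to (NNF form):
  a | z | ~w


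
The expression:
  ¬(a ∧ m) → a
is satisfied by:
  {a: True}


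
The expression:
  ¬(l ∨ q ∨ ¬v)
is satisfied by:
  {v: True, q: False, l: False}


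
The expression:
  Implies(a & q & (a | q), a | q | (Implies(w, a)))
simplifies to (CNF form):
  True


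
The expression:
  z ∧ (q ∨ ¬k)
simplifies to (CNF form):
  z ∧ (q ∨ ¬k)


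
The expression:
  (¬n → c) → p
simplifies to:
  p ∨ (¬c ∧ ¬n)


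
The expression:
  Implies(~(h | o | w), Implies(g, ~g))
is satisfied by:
  {h: True, o: True, w: True, g: False}
  {h: True, o: True, g: False, w: False}
  {h: True, w: True, g: False, o: False}
  {h: True, g: False, w: False, o: False}
  {o: True, w: True, g: False, h: False}
  {o: True, g: False, w: False, h: False}
  {w: True, o: False, g: False, h: False}
  {o: False, g: False, w: False, h: False}
  {o: True, h: True, g: True, w: True}
  {o: True, h: True, g: True, w: False}
  {h: True, g: True, w: True, o: False}
  {h: True, g: True, o: False, w: False}
  {w: True, g: True, o: True, h: False}
  {g: True, o: True, h: False, w: False}
  {g: True, w: True, h: False, o: False}


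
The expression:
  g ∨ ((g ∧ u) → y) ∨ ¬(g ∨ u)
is always true.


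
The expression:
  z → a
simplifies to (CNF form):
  a ∨ ¬z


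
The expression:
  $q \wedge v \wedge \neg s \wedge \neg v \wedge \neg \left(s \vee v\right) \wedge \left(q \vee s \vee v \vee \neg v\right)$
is never true.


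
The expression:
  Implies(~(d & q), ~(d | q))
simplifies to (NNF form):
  (d & q) | (~d & ~q)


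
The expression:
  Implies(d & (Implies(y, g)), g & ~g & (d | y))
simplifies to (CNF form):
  (y | ~d) & (~d | ~g)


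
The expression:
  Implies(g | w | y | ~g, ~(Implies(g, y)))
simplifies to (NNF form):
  g & ~y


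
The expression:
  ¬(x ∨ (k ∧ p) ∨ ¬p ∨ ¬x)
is never true.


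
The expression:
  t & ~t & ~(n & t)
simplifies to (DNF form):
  False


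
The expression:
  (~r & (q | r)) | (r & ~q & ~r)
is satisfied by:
  {q: True, r: False}


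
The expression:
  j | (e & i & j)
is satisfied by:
  {j: True}


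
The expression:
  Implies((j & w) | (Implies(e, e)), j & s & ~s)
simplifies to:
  False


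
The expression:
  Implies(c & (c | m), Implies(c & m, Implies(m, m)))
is always true.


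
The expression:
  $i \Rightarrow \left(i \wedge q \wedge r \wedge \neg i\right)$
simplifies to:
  $\neg i$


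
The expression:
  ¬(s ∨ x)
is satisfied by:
  {x: False, s: False}


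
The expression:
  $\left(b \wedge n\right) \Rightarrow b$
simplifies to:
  $\text{True}$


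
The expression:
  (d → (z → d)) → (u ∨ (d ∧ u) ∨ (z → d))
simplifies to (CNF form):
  d ∨ u ∨ ¬z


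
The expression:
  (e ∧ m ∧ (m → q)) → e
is always true.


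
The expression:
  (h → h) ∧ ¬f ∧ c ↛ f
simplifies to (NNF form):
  c ∧ ¬f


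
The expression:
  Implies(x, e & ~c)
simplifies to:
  ~x | (e & ~c)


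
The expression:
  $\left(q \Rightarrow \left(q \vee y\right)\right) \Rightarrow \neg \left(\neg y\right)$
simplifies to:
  $y$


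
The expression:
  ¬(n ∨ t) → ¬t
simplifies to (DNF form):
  True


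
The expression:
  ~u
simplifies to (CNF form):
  ~u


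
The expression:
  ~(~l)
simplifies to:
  l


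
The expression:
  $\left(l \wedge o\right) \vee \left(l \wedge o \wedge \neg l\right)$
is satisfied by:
  {o: True, l: True}


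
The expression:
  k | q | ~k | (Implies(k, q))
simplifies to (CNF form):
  True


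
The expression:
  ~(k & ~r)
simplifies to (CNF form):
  r | ~k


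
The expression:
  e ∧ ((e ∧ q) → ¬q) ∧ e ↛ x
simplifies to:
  e ∧ ¬q ∧ ¬x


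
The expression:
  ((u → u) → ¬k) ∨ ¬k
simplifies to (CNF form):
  ¬k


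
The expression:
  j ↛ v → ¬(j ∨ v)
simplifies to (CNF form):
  v ∨ ¬j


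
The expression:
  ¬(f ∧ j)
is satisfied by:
  {j: False, f: False}
  {f: True, j: False}
  {j: True, f: False}


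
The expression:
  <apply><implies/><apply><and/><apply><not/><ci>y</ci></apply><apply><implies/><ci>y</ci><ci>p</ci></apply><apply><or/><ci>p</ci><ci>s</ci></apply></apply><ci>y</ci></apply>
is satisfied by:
  {y: True, s: False, p: False}
  {y: True, p: True, s: False}
  {y: True, s: True, p: False}
  {y: True, p: True, s: True}
  {p: False, s: False, y: False}


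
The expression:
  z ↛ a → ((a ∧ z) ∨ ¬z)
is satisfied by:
  {a: True, z: False}
  {z: False, a: False}
  {z: True, a: True}


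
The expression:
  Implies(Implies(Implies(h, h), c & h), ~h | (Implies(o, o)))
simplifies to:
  True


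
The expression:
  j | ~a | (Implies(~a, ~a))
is always true.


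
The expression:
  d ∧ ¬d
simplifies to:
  False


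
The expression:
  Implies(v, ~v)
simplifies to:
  ~v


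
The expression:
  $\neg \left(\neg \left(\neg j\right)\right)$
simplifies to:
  $\neg j$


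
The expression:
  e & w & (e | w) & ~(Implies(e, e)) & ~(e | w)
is never true.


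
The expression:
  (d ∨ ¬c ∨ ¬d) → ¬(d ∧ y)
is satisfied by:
  {d: False, y: False}
  {y: True, d: False}
  {d: True, y: False}


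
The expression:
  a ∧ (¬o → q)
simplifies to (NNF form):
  a ∧ (o ∨ q)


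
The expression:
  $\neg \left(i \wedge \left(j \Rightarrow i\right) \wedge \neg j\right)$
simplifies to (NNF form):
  $j \vee \neg i$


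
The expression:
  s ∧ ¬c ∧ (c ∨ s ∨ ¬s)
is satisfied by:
  {s: True, c: False}


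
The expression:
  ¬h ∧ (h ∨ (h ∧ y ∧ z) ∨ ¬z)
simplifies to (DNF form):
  ¬h ∧ ¬z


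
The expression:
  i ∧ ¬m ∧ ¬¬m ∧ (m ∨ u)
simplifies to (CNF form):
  False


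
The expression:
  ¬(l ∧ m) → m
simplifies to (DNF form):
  m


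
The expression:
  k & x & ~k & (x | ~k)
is never true.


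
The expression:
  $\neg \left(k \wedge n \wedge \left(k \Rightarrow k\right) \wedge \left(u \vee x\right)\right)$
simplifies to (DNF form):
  $\left(\neg u \wedge \neg x\right) \vee \neg k \vee \neg n$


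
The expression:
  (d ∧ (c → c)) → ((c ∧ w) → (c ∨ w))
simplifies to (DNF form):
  True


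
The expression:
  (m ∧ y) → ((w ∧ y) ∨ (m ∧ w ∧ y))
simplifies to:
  w ∨ ¬m ∨ ¬y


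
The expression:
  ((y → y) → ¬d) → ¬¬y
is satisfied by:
  {y: True, d: True}
  {y: True, d: False}
  {d: True, y: False}


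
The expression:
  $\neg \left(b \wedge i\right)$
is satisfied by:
  {b: False, i: False}
  {i: True, b: False}
  {b: True, i: False}


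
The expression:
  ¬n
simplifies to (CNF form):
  ¬n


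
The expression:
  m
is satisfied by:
  {m: True}


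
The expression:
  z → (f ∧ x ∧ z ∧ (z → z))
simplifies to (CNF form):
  (f ∨ ¬z) ∧ (x ∨ ¬z)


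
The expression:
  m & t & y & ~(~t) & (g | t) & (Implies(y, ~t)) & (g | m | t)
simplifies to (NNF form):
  False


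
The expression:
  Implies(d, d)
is always true.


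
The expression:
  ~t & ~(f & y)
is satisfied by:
  {y: False, t: False, f: False}
  {f: True, y: False, t: False}
  {y: True, f: False, t: False}


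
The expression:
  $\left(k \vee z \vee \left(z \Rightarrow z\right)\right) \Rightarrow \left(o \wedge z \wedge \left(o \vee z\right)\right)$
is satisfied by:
  {z: True, o: True}


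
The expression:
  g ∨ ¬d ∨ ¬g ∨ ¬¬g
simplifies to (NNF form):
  True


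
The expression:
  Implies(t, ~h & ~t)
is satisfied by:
  {t: False}


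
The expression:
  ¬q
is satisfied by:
  {q: False}


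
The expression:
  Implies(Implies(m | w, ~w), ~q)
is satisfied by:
  {w: True, q: False}
  {q: False, w: False}
  {q: True, w: True}


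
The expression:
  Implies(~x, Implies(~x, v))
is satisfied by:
  {x: True, v: True}
  {x: True, v: False}
  {v: True, x: False}


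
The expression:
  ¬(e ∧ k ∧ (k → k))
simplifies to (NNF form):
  ¬e ∨ ¬k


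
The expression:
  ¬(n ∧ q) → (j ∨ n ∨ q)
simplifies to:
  j ∨ n ∨ q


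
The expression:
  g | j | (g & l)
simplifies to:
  g | j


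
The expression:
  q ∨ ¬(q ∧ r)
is always true.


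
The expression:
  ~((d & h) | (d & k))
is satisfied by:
  {h: False, d: False, k: False}
  {k: True, h: False, d: False}
  {h: True, k: False, d: False}
  {k: True, h: True, d: False}
  {d: True, k: False, h: False}


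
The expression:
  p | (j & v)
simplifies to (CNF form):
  (j | p) & (p | v)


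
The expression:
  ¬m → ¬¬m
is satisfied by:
  {m: True}


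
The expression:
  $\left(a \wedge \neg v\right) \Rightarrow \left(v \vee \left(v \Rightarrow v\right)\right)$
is always true.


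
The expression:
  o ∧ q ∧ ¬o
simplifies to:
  False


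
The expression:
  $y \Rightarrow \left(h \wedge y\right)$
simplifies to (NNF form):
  $h \vee \neg y$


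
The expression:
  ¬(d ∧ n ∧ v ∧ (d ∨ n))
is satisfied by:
  {v: False, d: False, n: False}
  {n: True, v: False, d: False}
  {d: True, v: False, n: False}
  {n: True, d: True, v: False}
  {v: True, n: False, d: False}
  {n: True, v: True, d: False}
  {d: True, v: True, n: False}


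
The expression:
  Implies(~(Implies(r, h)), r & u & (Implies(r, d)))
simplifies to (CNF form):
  (d | h | ~r) & (h | u | ~r)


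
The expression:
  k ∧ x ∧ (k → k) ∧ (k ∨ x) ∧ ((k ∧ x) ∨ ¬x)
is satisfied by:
  {x: True, k: True}


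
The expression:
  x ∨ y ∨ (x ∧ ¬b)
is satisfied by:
  {y: True, x: True}
  {y: True, x: False}
  {x: True, y: False}


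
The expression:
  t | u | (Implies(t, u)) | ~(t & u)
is always true.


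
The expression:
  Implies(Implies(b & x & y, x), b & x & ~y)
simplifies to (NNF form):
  b & x & ~y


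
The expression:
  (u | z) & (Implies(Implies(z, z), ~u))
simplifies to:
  z & ~u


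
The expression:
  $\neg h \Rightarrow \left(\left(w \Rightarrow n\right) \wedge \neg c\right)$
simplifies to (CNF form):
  $\left(h \vee \neg c\right) \wedge \left(h \vee n \vee \neg c\right) \wedge \left(h \vee n \vee \neg w\right) \wedge \left(h \vee \neg c \vee \neg w\right)$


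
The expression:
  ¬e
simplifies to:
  ¬e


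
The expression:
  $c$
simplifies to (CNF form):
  $c$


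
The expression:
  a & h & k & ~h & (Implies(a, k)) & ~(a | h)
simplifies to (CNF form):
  False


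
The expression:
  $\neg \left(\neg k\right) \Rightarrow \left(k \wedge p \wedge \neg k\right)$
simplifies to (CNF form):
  $\neg k$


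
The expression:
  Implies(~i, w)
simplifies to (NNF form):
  i | w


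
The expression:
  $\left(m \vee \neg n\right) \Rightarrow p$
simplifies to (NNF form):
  $p \vee \left(n \wedge \neg m\right)$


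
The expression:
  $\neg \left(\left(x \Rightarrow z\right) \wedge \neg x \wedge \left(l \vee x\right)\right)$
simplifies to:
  $x \vee \neg l$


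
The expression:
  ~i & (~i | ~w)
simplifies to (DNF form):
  ~i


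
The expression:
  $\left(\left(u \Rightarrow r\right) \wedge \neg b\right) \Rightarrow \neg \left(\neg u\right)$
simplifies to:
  $b \vee u$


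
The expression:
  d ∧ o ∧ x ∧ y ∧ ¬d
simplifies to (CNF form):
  False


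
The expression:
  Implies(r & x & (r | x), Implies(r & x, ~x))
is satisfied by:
  {x: False, r: False}
  {r: True, x: False}
  {x: True, r: False}


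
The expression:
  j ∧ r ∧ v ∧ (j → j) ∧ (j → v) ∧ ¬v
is never true.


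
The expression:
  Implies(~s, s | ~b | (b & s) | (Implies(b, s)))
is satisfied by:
  {s: True, b: False}
  {b: False, s: False}
  {b: True, s: True}


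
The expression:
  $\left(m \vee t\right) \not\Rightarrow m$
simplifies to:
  $t \wedge \neg m$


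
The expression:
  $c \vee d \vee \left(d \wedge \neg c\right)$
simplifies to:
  $c \vee d$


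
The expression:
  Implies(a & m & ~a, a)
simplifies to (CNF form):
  True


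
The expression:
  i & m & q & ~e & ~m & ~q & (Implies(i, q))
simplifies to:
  False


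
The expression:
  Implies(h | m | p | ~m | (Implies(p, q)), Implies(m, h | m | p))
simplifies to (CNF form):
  True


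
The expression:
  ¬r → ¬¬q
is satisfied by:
  {r: True, q: True}
  {r: True, q: False}
  {q: True, r: False}


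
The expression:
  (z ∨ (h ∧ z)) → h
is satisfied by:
  {h: True, z: False}
  {z: False, h: False}
  {z: True, h: True}


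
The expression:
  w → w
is always true.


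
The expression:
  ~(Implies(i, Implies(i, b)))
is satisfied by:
  {i: True, b: False}


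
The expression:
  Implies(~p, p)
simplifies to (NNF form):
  p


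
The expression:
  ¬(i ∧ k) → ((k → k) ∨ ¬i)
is always true.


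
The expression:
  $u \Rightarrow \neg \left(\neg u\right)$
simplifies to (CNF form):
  $\text{True}$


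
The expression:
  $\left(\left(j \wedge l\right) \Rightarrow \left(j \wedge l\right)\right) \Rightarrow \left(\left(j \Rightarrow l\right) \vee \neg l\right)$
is always true.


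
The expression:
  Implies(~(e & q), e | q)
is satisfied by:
  {q: True, e: True}
  {q: True, e: False}
  {e: True, q: False}


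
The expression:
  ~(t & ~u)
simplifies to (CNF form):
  u | ~t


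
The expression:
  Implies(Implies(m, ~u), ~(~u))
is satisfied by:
  {u: True}


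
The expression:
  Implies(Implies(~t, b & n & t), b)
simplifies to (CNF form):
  b | ~t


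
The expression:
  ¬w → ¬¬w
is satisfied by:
  {w: True}


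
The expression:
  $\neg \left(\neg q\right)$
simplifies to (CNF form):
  $q$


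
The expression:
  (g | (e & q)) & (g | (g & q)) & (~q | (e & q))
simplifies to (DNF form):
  (e & g) | (g & ~q)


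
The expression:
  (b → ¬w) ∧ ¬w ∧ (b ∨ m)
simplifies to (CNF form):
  ¬w ∧ (b ∨ m)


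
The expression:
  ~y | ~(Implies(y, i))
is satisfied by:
  {y: False, i: False}
  {i: True, y: False}
  {y: True, i: False}


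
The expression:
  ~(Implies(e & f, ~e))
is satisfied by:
  {e: True, f: True}


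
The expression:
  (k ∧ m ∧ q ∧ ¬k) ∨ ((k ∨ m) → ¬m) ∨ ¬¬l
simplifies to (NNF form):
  l ∨ ¬m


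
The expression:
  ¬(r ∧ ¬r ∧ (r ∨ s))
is always true.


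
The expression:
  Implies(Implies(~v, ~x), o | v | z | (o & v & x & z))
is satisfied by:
  {x: True, o: True, v: True, z: True}
  {x: True, o: True, v: True, z: False}
  {x: True, o: True, z: True, v: False}
  {x: True, o: True, z: False, v: False}
  {x: True, v: True, z: True, o: False}
  {x: True, v: True, z: False, o: False}
  {x: True, v: False, z: True, o: False}
  {x: True, v: False, z: False, o: False}
  {o: True, v: True, z: True, x: False}
  {o: True, v: True, z: False, x: False}
  {o: True, z: True, v: False, x: False}
  {o: True, z: False, v: False, x: False}
  {v: True, z: True, o: False, x: False}
  {v: True, o: False, z: False, x: False}
  {z: True, o: False, v: False, x: False}


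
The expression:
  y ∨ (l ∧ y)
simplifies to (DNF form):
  y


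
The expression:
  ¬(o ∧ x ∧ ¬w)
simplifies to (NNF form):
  w ∨ ¬o ∨ ¬x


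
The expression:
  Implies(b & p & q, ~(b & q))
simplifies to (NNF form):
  ~b | ~p | ~q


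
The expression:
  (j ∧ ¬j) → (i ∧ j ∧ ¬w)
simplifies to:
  True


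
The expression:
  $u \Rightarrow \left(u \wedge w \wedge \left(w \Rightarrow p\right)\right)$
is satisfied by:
  {w: True, p: True, u: False}
  {w: True, p: False, u: False}
  {p: True, w: False, u: False}
  {w: False, p: False, u: False}
  {w: True, u: True, p: True}


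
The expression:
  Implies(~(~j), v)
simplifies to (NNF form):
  v | ~j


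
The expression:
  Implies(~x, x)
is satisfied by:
  {x: True}


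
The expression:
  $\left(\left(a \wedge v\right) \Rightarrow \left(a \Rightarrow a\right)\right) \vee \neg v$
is always true.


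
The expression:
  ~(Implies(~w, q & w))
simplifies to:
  ~w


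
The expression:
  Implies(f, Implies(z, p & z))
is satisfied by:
  {p: True, z: False, f: False}
  {p: False, z: False, f: False}
  {f: True, p: True, z: False}
  {f: True, p: False, z: False}
  {z: True, p: True, f: False}
  {z: True, p: False, f: False}
  {z: True, f: True, p: True}


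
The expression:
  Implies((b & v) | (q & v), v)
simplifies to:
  True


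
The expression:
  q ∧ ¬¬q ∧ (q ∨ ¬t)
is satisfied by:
  {q: True}


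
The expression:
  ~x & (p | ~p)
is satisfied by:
  {x: False}


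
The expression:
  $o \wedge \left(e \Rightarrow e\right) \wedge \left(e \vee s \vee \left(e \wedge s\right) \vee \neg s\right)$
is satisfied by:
  {o: True}


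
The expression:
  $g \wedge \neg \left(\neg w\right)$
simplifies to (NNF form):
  $g \wedge w$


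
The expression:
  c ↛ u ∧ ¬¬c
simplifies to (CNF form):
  c ∧ ¬u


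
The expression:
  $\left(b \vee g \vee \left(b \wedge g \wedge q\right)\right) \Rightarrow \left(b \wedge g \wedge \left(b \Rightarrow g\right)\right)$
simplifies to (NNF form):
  $\left(b \wedge g\right) \vee \left(\neg b \wedge \neg g\right)$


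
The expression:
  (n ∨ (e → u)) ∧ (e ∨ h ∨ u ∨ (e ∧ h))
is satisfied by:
  {n: True, u: True, h: True, e: False}
  {n: True, u: True, e: False, h: False}
  {u: True, h: True, e: False, n: False}
  {u: True, e: False, h: False, n: False}
  {u: True, n: True, e: True, h: True}
  {u: True, n: True, e: True, h: False}
  {u: True, e: True, h: True, n: False}
  {u: True, e: True, h: False, n: False}
  {n: True, h: True, e: False, u: False}
  {h: True, n: False, e: False, u: False}
  {h: True, n: True, e: True, u: False}
  {n: True, e: True, h: False, u: False}


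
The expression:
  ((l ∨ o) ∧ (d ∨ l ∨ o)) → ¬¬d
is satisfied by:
  {d: True, o: False, l: False}
  {d: True, l: True, o: False}
  {d: True, o: True, l: False}
  {d: True, l: True, o: True}
  {l: False, o: False, d: False}


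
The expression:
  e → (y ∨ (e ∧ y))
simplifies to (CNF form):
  y ∨ ¬e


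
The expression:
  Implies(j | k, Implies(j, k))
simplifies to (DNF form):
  k | ~j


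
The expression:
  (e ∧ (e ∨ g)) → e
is always true.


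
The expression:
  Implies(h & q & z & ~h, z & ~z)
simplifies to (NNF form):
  True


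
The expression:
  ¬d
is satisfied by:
  {d: False}


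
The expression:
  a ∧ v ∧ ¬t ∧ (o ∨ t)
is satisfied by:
  {a: True, o: True, v: True, t: False}


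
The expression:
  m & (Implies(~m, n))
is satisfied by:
  {m: True}


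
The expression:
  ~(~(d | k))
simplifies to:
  d | k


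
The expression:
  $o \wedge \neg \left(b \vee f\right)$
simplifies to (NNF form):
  $o \wedge \neg b \wedge \neg f$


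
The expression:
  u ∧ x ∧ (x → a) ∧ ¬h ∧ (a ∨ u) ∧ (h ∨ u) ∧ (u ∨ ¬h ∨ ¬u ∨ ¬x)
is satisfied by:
  {a: True, x: True, u: True, h: False}


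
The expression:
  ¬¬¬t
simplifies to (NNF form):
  ¬t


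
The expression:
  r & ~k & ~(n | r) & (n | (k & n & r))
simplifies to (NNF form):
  False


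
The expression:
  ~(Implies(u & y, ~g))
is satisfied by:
  {g: True, u: True, y: True}


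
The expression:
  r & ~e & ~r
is never true.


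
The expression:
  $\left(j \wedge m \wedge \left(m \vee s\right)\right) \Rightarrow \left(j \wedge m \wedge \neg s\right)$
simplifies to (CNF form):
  $\neg j \vee \neg m \vee \neg s$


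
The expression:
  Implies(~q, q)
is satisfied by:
  {q: True}


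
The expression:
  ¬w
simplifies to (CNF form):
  ¬w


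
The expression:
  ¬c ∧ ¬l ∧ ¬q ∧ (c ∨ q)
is never true.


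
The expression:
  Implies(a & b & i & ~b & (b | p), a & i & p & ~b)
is always true.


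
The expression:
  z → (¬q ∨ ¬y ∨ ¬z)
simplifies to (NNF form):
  ¬q ∨ ¬y ∨ ¬z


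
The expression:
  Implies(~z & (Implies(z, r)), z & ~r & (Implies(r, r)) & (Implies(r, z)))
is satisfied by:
  {z: True}


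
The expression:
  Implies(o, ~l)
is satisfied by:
  {l: False, o: False}
  {o: True, l: False}
  {l: True, o: False}


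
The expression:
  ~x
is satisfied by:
  {x: False}


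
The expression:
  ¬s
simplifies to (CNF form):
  ¬s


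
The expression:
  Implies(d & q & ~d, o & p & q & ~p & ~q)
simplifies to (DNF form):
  True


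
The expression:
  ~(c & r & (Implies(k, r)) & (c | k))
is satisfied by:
  {c: False, r: False}
  {r: True, c: False}
  {c: True, r: False}


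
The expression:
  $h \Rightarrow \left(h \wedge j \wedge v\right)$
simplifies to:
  $\left(j \wedge v\right) \vee \neg h$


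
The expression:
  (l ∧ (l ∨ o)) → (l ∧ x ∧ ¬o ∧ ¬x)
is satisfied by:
  {l: False}


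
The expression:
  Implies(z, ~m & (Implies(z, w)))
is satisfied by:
  {w: True, z: False, m: False}
  {w: False, z: False, m: False}
  {m: True, w: True, z: False}
  {m: True, w: False, z: False}
  {z: True, w: True, m: False}


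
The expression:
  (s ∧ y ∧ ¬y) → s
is always true.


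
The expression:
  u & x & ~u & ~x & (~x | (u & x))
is never true.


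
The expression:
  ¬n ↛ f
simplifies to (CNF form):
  f ∨ ¬n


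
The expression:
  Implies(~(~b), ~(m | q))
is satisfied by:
  {q: False, b: False, m: False}
  {m: True, q: False, b: False}
  {q: True, m: False, b: False}
  {m: True, q: True, b: False}
  {b: True, m: False, q: False}


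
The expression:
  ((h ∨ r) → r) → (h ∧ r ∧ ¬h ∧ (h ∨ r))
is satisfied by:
  {h: True, r: False}


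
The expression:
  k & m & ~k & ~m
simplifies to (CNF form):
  False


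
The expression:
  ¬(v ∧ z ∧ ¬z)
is always true.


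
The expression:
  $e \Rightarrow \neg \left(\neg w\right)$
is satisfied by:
  {w: True, e: False}
  {e: False, w: False}
  {e: True, w: True}


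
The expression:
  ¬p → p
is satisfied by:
  {p: True}


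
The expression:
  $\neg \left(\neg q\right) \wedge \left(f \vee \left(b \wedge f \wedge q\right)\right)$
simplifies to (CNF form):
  $f \wedge q$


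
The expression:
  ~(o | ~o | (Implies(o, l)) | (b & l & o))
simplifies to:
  False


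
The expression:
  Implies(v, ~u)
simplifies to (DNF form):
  ~u | ~v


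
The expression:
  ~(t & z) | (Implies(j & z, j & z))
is always true.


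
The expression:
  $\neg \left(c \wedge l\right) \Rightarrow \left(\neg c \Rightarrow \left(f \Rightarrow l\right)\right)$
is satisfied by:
  {c: True, l: True, f: False}
  {c: True, l: False, f: False}
  {l: True, c: False, f: False}
  {c: False, l: False, f: False}
  {f: True, c: True, l: True}
  {f: True, c: True, l: False}
  {f: True, l: True, c: False}


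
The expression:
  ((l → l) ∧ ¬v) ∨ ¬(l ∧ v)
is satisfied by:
  {l: False, v: False}
  {v: True, l: False}
  {l: True, v: False}


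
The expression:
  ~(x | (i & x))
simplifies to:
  ~x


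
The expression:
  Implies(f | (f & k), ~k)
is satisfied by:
  {k: False, f: False}
  {f: True, k: False}
  {k: True, f: False}


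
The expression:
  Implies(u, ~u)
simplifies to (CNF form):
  ~u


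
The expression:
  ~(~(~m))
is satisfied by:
  {m: False}


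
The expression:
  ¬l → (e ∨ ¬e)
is always true.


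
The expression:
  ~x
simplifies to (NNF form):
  ~x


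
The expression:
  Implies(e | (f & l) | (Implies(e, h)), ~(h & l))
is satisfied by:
  {l: False, h: False}
  {h: True, l: False}
  {l: True, h: False}


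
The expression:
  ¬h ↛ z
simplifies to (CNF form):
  z ∨ ¬h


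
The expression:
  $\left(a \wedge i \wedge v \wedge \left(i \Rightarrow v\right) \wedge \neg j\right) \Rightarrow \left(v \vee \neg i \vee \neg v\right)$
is always true.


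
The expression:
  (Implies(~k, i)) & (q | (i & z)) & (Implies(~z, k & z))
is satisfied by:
  {z: True, i: True, q: True, k: True}
  {z: True, i: True, q: True, k: False}
  {z: True, i: True, k: True, q: False}
  {z: True, i: True, k: False, q: False}
  {z: True, q: True, k: True, i: False}


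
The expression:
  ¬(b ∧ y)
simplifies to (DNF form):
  ¬b ∨ ¬y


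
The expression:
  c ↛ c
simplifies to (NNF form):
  False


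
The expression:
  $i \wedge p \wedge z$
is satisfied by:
  {z: True, i: True, p: True}


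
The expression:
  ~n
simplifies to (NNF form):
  ~n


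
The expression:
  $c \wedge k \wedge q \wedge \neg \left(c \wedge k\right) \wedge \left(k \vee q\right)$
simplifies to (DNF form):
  $\text{False}$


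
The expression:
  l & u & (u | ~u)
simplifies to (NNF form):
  l & u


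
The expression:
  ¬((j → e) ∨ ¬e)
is never true.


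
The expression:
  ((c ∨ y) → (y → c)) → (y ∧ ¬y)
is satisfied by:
  {y: True, c: False}


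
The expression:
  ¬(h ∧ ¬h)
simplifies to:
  True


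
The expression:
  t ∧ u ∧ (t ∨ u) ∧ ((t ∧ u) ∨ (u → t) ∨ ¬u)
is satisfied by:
  {t: True, u: True}


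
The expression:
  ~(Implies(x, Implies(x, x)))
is never true.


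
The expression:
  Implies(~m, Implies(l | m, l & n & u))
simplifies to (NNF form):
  m | ~l | (n & u)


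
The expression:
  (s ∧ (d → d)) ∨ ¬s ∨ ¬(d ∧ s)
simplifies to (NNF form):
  True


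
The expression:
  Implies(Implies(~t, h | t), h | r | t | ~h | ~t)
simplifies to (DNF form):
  True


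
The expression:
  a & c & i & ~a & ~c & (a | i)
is never true.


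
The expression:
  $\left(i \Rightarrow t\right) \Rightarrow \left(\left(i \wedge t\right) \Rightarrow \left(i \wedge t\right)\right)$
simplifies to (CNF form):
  $\text{True}$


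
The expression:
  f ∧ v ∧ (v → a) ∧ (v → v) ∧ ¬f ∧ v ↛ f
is never true.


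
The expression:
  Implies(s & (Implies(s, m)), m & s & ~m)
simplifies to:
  ~m | ~s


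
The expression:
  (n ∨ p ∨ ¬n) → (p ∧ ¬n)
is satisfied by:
  {p: True, n: False}


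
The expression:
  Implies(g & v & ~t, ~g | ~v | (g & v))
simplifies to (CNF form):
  True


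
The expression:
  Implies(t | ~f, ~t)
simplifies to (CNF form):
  ~t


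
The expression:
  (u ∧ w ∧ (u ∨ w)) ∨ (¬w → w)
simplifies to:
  w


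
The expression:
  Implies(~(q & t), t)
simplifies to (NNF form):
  t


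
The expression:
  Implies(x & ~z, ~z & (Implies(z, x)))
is always true.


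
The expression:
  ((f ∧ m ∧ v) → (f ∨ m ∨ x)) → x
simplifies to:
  x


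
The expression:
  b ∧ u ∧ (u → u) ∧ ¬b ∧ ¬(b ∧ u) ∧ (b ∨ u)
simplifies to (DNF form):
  False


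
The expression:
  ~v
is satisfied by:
  {v: False}


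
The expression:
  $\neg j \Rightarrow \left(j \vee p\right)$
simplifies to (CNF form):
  $j \vee p$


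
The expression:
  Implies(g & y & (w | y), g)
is always true.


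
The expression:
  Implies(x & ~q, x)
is always true.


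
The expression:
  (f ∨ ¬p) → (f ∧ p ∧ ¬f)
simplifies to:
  p ∧ ¬f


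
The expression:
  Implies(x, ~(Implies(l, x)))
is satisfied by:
  {x: False}


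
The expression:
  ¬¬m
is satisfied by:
  {m: True}


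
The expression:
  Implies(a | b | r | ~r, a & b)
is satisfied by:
  {a: True, b: True}


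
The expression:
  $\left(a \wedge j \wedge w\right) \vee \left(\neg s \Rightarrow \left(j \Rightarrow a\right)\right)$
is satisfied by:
  {a: True, s: True, j: False}
  {a: True, s: False, j: False}
  {s: True, a: False, j: False}
  {a: False, s: False, j: False}
  {j: True, a: True, s: True}
  {j: True, a: True, s: False}
  {j: True, s: True, a: False}


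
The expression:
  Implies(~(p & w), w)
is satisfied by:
  {w: True}


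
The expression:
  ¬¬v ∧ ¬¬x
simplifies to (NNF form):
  v ∧ x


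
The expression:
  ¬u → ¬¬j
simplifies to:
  j ∨ u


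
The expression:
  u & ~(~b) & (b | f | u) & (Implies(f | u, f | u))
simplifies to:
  b & u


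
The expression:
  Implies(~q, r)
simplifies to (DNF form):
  q | r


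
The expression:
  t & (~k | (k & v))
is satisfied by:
  {t: True, v: True, k: False}
  {t: True, k: False, v: False}
  {t: True, v: True, k: True}


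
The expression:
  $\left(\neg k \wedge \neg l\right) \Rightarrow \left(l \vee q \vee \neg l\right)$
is always true.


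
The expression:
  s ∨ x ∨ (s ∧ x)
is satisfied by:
  {x: True, s: True}
  {x: True, s: False}
  {s: True, x: False}


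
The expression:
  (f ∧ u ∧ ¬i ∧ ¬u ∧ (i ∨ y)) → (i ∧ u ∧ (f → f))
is always true.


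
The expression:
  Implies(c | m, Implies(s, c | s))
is always true.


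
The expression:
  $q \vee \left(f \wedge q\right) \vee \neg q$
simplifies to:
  $\text{True}$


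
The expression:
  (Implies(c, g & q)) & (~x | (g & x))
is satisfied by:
  {q: True, g: True, c: False, x: False}
  {g: True, q: False, c: False, x: False}
  {x: True, q: True, g: True, c: False}
  {x: True, g: True, q: False, c: False}
  {q: True, x: False, g: False, c: False}
  {x: False, g: False, c: False, q: False}
  {c: True, q: True, g: True, x: False}
  {x: True, c: True, q: True, g: True}


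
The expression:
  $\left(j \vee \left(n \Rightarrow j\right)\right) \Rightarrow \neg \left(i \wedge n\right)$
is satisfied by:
  {n: False, i: False, j: False}
  {j: True, n: False, i: False}
  {i: True, n: False, j: False}
  {j: True, i: True, n: False}
  {n: True, j: False, i: False}
  {j: True, n: True, i: False}
  {i: True, n: True, j: False}


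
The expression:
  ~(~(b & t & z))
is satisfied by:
  {t: True, z: True, b: True}


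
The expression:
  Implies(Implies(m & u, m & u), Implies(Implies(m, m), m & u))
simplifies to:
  m & u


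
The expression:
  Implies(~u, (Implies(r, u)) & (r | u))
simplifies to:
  u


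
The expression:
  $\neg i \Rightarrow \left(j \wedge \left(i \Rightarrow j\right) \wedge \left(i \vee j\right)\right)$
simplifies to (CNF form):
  $i \vee j$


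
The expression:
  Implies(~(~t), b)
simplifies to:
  b | ~t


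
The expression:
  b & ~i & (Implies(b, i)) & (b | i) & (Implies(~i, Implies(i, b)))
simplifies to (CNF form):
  False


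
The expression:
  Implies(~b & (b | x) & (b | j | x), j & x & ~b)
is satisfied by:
  {b: True, j: True, x: False}
  {b: True, j: False, x: False}
  {j: True, b: False, x: False}
  {b: False, j: False, x: False}
  {b: True, x: True, j: True}
  {b: True, x: True, j: False}
  {x: True, j: True, b: False}


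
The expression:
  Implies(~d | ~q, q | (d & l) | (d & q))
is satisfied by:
  {q: True, l: True, d: True}
  {q: True, l: True, d: False}
  {q: True, d: True, l: False}
  {q: True, d: False, l: False}
  {l: True, d: True, q: False}


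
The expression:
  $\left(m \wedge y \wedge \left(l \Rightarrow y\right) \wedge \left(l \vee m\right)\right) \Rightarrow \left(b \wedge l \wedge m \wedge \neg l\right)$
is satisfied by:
  {m: False, y: False}
  {y: True, m: False}
  {m: True, y: False}


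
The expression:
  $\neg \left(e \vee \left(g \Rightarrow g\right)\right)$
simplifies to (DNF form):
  $\text{False}$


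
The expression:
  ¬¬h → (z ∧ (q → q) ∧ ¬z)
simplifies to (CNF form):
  ¬h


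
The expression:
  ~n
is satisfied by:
  {n: False}


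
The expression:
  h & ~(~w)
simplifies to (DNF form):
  h & w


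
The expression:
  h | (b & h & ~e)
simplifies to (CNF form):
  h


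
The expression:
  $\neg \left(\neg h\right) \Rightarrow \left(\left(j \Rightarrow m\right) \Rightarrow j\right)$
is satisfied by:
  {j: True, h: False}
  {h: False, j: False}
  {h: True, j: True}


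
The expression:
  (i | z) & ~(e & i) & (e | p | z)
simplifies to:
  (i | z) & (p | z) & (~e | ~i)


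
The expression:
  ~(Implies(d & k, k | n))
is never true.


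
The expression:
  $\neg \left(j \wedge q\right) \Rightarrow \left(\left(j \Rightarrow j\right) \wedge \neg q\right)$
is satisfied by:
  {j: True, q: False}
  {q: False, j: False}
  {q: True, j: True}


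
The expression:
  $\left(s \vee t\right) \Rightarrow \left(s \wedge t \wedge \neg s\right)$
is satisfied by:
  {t: False, s: False}


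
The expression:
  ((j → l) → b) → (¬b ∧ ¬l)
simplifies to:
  ¬b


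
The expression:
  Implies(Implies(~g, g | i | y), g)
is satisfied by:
  {g: True, y: False, i: False}
  {i: True, g: True, y: False}
  {g: True, y: True, i: False}
  {i: True, g: True, y: True}
  {i: False, y: False, g: False}


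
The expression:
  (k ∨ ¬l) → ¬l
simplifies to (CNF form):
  ¬k ∨ ¬l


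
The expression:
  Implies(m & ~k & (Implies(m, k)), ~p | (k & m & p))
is always true.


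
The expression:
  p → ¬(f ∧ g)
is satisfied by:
  {p: False, g: False, f: False}
  {f: True, p: False, g: False}
  {g: True, p: False, f: False}
  {f: True, g: True, p: False}
  {p: True, f: False, g: False}
  {f: True, p: True, g: False}
  {g: True, p: True, f: False}


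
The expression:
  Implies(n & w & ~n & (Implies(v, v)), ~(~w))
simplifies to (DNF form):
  True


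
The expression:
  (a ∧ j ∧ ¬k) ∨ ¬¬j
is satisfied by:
  {j: True}


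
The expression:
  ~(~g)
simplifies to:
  g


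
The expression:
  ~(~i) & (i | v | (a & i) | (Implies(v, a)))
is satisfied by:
  {i: True}
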